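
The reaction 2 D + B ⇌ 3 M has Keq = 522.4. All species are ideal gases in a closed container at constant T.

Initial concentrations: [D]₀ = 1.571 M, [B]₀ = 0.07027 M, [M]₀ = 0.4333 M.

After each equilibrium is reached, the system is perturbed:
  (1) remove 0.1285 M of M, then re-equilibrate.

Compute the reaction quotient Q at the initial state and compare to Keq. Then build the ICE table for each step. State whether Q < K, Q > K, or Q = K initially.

Q₀ = 0.4691; Q < K (proceeds forward)

Q₀ = 0.4691 vs Keq = 522.4 ⇒ Q<K, forward
Step 1:
                  D         B         M
  I           1.571   0.07027    0.4333
  C           -0.14  -0.07002    0.2101
  E           1.431 2.4895e-04    0.6434
  solve Keq expr → x = 0.07002; check Q = 522.4
Then remove 0.1285 M of M.
Step 2:
                  D         B         M
  I           1.431 2.4895e-04    0.5149
  C       -2.4209e-04 -1.2105e-04 3.6314e-04
  E           1.431 1.2790e-04    0.5152
  solve Keq expr → x = 1.2105e-04; check Q = 522.4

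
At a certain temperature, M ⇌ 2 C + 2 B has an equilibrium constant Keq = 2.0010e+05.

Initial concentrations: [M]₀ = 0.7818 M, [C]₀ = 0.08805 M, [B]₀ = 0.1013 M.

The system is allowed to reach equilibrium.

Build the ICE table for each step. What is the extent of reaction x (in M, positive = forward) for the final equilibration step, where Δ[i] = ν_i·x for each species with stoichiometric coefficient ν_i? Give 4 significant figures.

x = 0.7818 M

Q₀ = 1.0176e-04 vs Keq = 2.0010e+05 ⇒ Q<K, forward
Step 1:
                    M           C           B
  init         0.7818     0.08805      0.1013
  Δ           -0.7818       1.564       1.564
  eq       3.7782e-05       1.652       1.665
  solve Keq expr → x = 0.7818; check Q = 2.0010e+05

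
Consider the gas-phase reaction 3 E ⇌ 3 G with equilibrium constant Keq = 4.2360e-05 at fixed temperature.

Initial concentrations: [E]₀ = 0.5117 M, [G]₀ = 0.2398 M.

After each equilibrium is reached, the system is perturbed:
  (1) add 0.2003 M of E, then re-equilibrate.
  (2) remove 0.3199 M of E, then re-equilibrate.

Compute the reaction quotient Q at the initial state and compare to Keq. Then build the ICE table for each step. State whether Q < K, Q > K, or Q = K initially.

Q₀ = 0.1029; Q > K (proceeds reverse)

Q₀ = 0.1029 vs Keq = 4.2360e-05 ⇒ Q>K, reverse
Step 1:
                   E          G
  init        0.5117     0.2398
  Δ           0.2145    -0.2145
  eq          0.7262    0.02531
  solve Keq expr → x = -0.0715; check Q = 4.2360e-05
Then add 0.2003 M of E.
Step 2:
                   E          G
  init        0.9265    0.02531
  Δ        -0.006747   0.006747
  eq          0.9197    0.03206
  solve Keq expr → x = 0.002249; check Q = 4.2360e-05
Then remove 0.3199 M of E.
Step 3:
                   E          G
  init        0.5998    0.03206
  Δ          0.01078   -0.01078
  eq          0.6106    0.02129
  solve Keq expr → x = -0.003592; check Q = 4.2360e-05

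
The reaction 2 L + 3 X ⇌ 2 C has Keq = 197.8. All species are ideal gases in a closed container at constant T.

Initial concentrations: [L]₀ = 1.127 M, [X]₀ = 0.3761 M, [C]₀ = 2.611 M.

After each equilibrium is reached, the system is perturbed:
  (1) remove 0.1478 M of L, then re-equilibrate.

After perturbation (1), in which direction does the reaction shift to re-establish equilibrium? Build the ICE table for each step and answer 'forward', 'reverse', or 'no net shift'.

Direction: reverse

Q₀ = 100.9 vs Keq = 197.8 ⇒ Q<K, forward
Step 1:
                   L          X          C
  Initial      1.127     0.3761      2.611
  Change     -0.0429   -0.06435     0.0429
  Equil        1.084     0.3117      2.654
  solve Keq expr → x = 0.02145; check Q = 197.8
Then remove 0.1478 M of L.
Step 2:
                   L          X          C
  Initial     0.9363     0.3117      2.654
  Change     0.01752    0.02628   -0.01752
  Equil       0.9538      0.338      2.636
  solve Keq expr → x = -0.00876; check Q = 197.8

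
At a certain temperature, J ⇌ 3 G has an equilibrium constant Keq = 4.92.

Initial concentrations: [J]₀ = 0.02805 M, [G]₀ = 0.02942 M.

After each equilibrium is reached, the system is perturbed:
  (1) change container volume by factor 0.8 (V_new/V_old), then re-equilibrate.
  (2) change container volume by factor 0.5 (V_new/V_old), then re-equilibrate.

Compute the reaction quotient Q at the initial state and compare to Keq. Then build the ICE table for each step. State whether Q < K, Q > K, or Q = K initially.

Q₀ = 9.0781e-04; Q < K (proceeds forward)

Q₀ = 9.0781e-04 vs Keq = 4.92 ⇒ Q<K, forward
Step 1:
                    J           G
  Initial     0.02805     0.02942
  Change     -0.02776     0.08328
  Equil    2.9092e-04      0.1127
  solve Keq expr → x = 0.02776; check Q = 4.92
Then change container volume by factor 0.8 (V_new/V_old).
Step 2:
                    J           G
  Initial  3.6365e-04      0.1409
  Change   1.9742e-04 -5.9225e-04
  Equil    5.6107e-04      0.1403
  solve Keq expr → x = -1.9742e-04; check Q = 4.92
Then change container volume by factor 0.5 (V_new/V_old).
Step 3:
                    J           G
  Initial    0.001122      0.2806
  Change     0.002954   -0.008863
  Equil      0.004076      0.2717
  solve Keq expr → x = -0.002954; check Q = 4.92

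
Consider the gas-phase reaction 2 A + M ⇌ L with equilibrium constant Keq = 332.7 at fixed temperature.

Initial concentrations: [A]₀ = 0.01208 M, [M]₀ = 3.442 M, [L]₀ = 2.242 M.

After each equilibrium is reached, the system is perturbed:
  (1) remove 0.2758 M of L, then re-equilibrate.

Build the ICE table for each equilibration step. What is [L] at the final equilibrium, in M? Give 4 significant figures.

Q₀ = 4464 vs Keq = 332.7 ⇒ Q>K, reverse
Step 1:
                   A          M          L
  I          0.01208      3.442      2.242
  C          0.03191    0.01595   -0.01595
  E          0.04399      3.458      2.226
  solve Keq expr → x = -0.01595; check Q = 332.7
Then remove 0.2758 M of L.
Step 2:
                   A          M          L
  I          0.04399      3.458       1.95
  C        -0.002792  -0.001396   0.001396
  E           0.0412      3.457      1.952
  solve Keq expr → x = 0.001396; check Q = 332.7

[L]_eq = 1.952 M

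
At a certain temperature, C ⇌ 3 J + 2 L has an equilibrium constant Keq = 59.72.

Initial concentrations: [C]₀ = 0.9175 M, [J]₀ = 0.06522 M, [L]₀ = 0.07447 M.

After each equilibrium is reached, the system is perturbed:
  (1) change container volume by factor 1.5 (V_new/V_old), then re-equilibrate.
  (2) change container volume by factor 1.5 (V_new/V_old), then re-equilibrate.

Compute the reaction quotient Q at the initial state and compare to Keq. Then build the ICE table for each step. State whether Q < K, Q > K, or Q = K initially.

Q₀ = 1.6769e-06; Q < K (proceeds forward)

Q₀ = 1.6769e-06 vs Keq = 59.72 ⇒ Q<K, forward
Step 1:
                   C          J          L
  I           0.9175    0.06522    0.07447
  C          -0.6529      1.959      1.306
  E           0.2646      2.024       1.38
  solve Keq expr → x = 0.6529; check Q = 59.72
Then change container volume by factor 1.5 (V_new/V_old).
Step 2:
                   C          J          L
  I           0.1764      1.349     0.9202
  C         -0.09017     0.2705     0.1803
  E          0.08621       1.62      1.101
  solve Keq expr → x = 0.09017; check Q = 59.72
Then change container volume by factor 1.5 (V_new/V_old).
Step 3:
                   C          J          L
  I          0.05747       1.08     0.7337
  C         -0.03864     0.1159    0.07728
  E          0.01883      1.196      0.811
  solve Keq expr → x = 0.03864; check Q = 59.72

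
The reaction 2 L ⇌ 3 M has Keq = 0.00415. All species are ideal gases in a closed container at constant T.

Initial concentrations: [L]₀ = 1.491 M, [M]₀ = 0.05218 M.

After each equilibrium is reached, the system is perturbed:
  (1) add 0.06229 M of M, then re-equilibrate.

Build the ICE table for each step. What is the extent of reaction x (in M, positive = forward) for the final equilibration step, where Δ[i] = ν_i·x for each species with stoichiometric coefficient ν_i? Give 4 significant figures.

Q₀ = 6.3908e-05 vs Keq = 0.00415 ⇒ Q<K, forward
Step 1:
                   L          M
  init         1.491    0.05218
  Δ         -0.09879     0.1482
  eq           1.392     0.2004
  solve Keq expr → x = 0.04939; check Q = 0.00415
Then add 0.06229 M of M.
Step 2:
                   L          M
  init         1.392     0.2627
  Δ          0.03904   -0.05856
  eq           1.431     0.2041
  solve Keq expr → x = -0.01952; check Q = 0.00415

x = -0.01952 M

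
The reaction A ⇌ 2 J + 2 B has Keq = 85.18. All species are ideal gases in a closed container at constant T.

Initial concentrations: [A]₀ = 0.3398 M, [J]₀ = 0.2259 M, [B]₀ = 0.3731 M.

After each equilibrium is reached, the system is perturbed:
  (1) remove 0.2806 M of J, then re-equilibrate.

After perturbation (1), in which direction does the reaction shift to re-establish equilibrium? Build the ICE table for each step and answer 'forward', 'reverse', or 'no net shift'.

Q₀ = 0.02091 vs Keq = 85.18 ⇒ Q<K, forward
Step 1:
                   A          J          B
  I           0.3398     0.2259     0.3731
  C            -0.33     0.6599     0.6599
  E         0.009831     0.8858      1.033
  solve Keq expr → x = 0.33; check Q = 85.18
Then remove 0.2806 M of J.
Step 2:
                   A          J          B
  I         0.009831     0.6052      1.033
  C        -0.004997   0.009994   0.009994
  E         0.004834     0.6152      1.043
  solve Keq expr → x = 0.004997; check Q = 85.18

Direction: forward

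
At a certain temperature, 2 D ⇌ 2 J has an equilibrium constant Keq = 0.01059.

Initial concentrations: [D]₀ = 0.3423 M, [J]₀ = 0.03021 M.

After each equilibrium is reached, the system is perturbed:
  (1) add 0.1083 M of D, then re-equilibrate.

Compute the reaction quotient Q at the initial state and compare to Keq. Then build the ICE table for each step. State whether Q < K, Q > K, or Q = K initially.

Q₀ = 0.007789; Q < K (proceeds forward)

Q₀ = 0.007789 vs Keq = 0.01059 ⇒ Q<K, forward
Step 1:
                   D          J
  init        0.3423    0.03021
  Δ        -0.004547   0.004547
  eq          0.3378    0.03476
  solve Keq expr → x = 0.002274; check Q = 0.01059
Then add 0.1083 M of D.
Step 2:
                   D          J
  init        0.4461    0.03476
  Δ         -0.01011    0.01011
  eq          0.4359    0.04486
  solve Keq expr → x = 0.005053; check Q = 0.01059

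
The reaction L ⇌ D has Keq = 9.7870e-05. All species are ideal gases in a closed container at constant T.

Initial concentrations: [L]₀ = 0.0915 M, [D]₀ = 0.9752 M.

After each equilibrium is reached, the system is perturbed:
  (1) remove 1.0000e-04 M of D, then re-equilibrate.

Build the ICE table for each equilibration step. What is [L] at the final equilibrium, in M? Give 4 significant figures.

Q₀ = 10.66 vs Keq = 9.7870e-05 ⇒ Q>K, reverse
Step 1:
                  L         D
  I          0.0915    0.9752
  C          0.9751   -0.9751
  E           1.067 1.0439e-04
  solve Keq expr → x = -0.9751; check Q = 9.7870e-05
Then remove 1.0000e-04 M of D.
Step 2:
                  L         D
  I           1.067 4.3877e-06
  C       -9.9990e-05 9.9990e-05
  E           1.066 1.0438e-04
  solve Keq expr → x = 9.9990e-05; check Q = 9.7870e-05

[L]_eq = 1.066 M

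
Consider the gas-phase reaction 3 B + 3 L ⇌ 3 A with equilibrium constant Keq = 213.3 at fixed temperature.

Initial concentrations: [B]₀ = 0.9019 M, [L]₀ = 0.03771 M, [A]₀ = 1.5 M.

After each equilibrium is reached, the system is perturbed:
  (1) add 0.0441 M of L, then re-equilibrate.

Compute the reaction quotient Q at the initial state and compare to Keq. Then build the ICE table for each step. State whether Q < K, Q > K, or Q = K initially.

Q₀ = 8.5788e+04 vs Keq = 213.3 ⇒ Q>K, reverse
Step 1:
                    B           L           A
  init         0.9019     0.03771         1.5
  Δ              0.17        0.17       -0.17
  eq            1.072      0.2077        1.33
  solve Keq expr → x = -0.05666; check Q = 213.3
Then add 0.0441 M of L.
Step 2:
                    B           L           A
  init          1.072      0.2518        1.33
  Δ          -0.03241    -0.03241     0.03241
  eq            1.039      0.2194       1.362
  solve Keq expr → x = 0.0108; check Q = 213.3

Q₀ = 8.5788e+04; Q > K (proceeds reverse)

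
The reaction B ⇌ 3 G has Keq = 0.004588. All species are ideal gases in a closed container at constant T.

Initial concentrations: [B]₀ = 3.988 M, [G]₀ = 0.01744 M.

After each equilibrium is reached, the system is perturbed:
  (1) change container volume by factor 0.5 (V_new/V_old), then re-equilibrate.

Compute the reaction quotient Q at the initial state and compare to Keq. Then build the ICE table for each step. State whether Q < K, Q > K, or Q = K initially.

Q₀ = 1.3301e-06; Q < K (proceeds forward)

Q₀ = 1.3301e-06 vs Keq = 0.004588 ⇒ Q<K, forward
Step 1:
                   B          G
  init         3.988    0.01744
  Δ         -0.08142     0.2443
  eq           3.907     0.2617
  solve Keq expr → x = 0.08142; check Q = 0.004588
Then change container volume by factor 0.5 (V_new/V_old).
Step 2:
                   B          G
  init         7.813     0.5234
  Δ          0.06426    -0.1928
  eq           7.877     0.3306
  solve Keq expr → x = -0.06426; check Q = 0.004588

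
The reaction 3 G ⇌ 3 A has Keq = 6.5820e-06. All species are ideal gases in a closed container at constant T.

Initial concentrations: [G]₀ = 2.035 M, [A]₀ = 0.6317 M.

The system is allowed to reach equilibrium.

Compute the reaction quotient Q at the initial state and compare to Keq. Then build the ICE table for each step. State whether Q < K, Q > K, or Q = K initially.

Q₀ = 0.02991 vs Keq = 6.5820e-06 ⇒ Q>K, reverse
Step 1:
                  G         A
  I           2.035    0.6317
  C          0.5826   -0.5826
  E           2.618   0.04906
  solve Keq expr → x = -0.1942; check Q = 6.5820e-06

Q₀ = 0.02991; Q > K (proceeds reverse)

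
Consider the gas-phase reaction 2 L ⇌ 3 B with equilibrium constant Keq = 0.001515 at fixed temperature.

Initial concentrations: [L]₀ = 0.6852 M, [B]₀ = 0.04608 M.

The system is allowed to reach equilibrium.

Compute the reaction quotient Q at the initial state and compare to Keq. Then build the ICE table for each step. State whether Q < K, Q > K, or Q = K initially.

Q₀ = 2.0840e-04 vs Keq = 0.001515 ⇒ Q<K, forward
Step 1:
                   L          B
  I           0.6852    0.04608
  C          -0.0272    0.04081
  E            0.658    0.08689
  solve Keq expr → x = 0.0136; check Q = 0.001515

Q₀ = 2.0840e-04; Q < K (proceeds forward)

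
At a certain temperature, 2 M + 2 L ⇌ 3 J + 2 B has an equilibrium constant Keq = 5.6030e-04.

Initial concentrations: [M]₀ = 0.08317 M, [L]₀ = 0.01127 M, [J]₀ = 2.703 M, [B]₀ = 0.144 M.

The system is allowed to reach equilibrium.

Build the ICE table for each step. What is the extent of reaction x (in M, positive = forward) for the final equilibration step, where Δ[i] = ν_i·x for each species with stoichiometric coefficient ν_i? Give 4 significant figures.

Q₀ = 4.6610e+05 vs Keq = 5.6030e-04 ⇒ Q>K, reverse
Step 1:
                  M         L         J         B
  init      0.08317   0.01127     2.703     0.144
  Δ          0.1438    0.1438   -0.2157   -0.1438
  eq          0.227    0.1551     2.487 2.1235e-04
  solve Keq expr → x = -0.07189; check Q = 5.6030e-04

x = -0.07189 M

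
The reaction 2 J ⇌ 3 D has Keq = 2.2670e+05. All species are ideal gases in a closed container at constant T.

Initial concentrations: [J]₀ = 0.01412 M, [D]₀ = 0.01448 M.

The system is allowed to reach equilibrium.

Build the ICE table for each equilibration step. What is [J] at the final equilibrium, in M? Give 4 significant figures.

[J]_eq = 1.4131e-05 M

Q₀ = 0.01523 vs Keq = 2.2670e+05 ⇒ Q<K, forward
Step 1:
                    J           D
  I           0.01412     0.01448
  C          -0.01411     0.02116
  E        1.4131e-05     0.03564
  solve Keq expr → x = 0.007053; check Q = 2.2670e+05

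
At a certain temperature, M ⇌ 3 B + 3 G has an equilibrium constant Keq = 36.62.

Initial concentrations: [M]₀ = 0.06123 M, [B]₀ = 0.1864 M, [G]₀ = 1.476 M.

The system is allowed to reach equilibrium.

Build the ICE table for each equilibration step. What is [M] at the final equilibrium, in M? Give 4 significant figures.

[M]_eq = 0.005377 M

Q₀ = 0.3401 vs Keq = 36.62 ⇒ Q<K, forward
Step 1:
                   M          B          G
  init       0.06123     0.1864      1.476
  Δ         -0.05585     0.1676     0.1676
  eq        0.005377      0.354      1.644
  solve Keq expr → x = 0.05585; check Q = 36.62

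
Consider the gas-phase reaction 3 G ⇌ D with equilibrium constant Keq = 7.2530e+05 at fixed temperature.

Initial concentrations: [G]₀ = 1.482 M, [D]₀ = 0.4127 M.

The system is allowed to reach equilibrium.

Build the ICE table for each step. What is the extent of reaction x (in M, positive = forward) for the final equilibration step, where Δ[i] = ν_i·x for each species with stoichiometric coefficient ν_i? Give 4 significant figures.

Q₀ = 0.1268 vs Keq = 7.2530e+05 ⇒ Q<K, forward
Step 1:
                   G          D
  I            1.482     0.4127
  C           -1.471     0.4904
  E          0.01076     0.9031
  solve Keq expr → x = 0.4904; check Q = 7.2530e+05

x = 0.4904 M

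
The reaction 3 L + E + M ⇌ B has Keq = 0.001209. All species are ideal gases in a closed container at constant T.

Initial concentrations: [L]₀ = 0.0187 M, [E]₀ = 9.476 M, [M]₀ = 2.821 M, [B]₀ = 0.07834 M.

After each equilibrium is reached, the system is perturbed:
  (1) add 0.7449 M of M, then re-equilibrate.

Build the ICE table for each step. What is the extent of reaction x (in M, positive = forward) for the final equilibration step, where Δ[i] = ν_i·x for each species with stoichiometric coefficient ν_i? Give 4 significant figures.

Q₀ = 448.2 vs Keq = 0.001209 ⇒ Q>K, reverse
Step 1:
                    L           E           M           B
  init         0.0187       9.476       2.821     0.07834
  Δ            0.2334      0.0778      0.0778     -0.0778
  eq           0.2521       9.554       2.899  5.3653e-04
  solve Keq expr → x = -0.0778; check Q = 0.001209
Then add 0.7449 M of M.
Step 2:
                    L           E           M           B
  init         0.2521       9.554       3.644  5.3653e-04
  Δ       -4.0380e-04 -1.3460e-04 -1.3460e-04  1.3460e-04
  eq           0.2517       9.554       3.644  6.7113e-04
  solve Keq expr → x = 1.3460e-04; check Q = 0.001209

x = 1.3460e-04 M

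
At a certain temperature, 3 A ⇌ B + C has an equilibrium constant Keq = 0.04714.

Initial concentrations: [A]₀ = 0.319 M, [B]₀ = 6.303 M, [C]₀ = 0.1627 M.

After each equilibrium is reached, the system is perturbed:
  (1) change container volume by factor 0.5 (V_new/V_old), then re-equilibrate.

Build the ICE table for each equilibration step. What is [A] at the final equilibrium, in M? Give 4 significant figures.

[A]_eq = 1.57 M

Q₀ = 31.59 vs Keq = 0.04714 ⇒ Q>K, reverse
Step 1:
                    A           B           C
  I             0.319       6.303      0.1627
  C            0.4765     -0.1588     -0.1588
  E            0.7955       6.144    0.003862
  solve Keq expr → x = -0.1588; check Q = 0.04714
Then change container volume by factor 0.5 (V_new/V_old).
Step 2:
                    A           B           C
  I             1.591       12.29    0.007725
  C          -0.02131    0.007104    0.007104
  E              1.57        12.3     0.01483
  solve Keq expr → x = 0.007104; check Q = 0.04714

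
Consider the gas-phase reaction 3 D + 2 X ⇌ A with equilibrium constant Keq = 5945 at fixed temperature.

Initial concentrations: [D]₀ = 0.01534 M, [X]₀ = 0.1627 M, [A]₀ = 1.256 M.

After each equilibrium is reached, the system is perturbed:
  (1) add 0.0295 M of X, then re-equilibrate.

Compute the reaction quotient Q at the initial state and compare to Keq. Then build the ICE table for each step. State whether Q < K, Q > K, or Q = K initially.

Q₀ = 1.3144e+07 vs Keq = 5945 ⇒ Q>K, reverse
Step 1:
                  D         X         A
  I         0.01534    0.1627     1.256
  C          0.1325   0.08836  -0.04418
  E          0.1479    0.2511     1.212
  solve Keq expr → x = -0.04418; check Q = 5945
Then add 0.0295 M of X.
Step 2:
                  D         X         A
  I          0.1479    0.2806     1.212
  C       -0.008555 -0.005703  0.002852
  E          0.1393    0.2749     1.215
  solve Keq expr → x = 0.002852; check Q = 5945

Q₀ = 1.3144e+07; Q > K (proceeds reverse)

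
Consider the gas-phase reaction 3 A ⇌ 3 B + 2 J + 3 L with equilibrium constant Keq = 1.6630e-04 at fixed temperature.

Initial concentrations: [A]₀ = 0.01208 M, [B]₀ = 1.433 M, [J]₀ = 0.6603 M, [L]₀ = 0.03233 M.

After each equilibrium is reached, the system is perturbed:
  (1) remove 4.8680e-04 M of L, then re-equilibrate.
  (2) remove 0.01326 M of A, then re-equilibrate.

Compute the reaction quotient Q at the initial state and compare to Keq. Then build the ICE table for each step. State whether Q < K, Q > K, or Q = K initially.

Q₀ = 24.59; Q > K (proceeds reverse)

Q₀ = 24.59 vs Keq = 1.6630e-04 ⇒ Q>K, reverse
Step 1:
                  A         B         J         L
  init      0.01208     1.433    0.6603   0.03233
  Δ          0.0301   -0.0301  -0.02007   -0.0301
  eq        0.04218     1.403    0.6402  0.002226
  solve Keq expr → x = -0.01003; check Q = 1.6630e-04
Then remove 4.8680e-04 M of L.
Step 2:
                  A         B         J         L
  init      0.04218     1.403    0.6402  0.001739
  Δ       -4.6104e-04 4.6104e-04 3.0736e-04 4.6104e-04
  eq        0.04172     1.403    0.6405    0.0022
  solve Keq expr → x = 1.5368e-04; check Q = 1.6630e-04
Then remove 0.01326 M of A.
Step 3:
                  A         B         J         L
  init      0.02846     1.403    0.6405    0.0022
  Δ       6.6288e-04 -6.6288e-04 -4.4192e-04 -6.6288e-04
  eq        0.02913     1.403    0.6401  0.001537
  solve Keq expr → x = -2.2096e-04; check Q = 1.6630e-04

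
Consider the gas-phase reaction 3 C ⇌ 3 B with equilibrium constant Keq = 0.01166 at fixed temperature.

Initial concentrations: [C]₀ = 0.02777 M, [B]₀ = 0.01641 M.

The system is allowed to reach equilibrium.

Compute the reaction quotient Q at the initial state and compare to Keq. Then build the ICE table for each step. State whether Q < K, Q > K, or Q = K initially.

Q₀ = 0.2063 vs Keq = 0.01166 ⇒ Q>K, reverse
Step 1:
                  C         B
  Initial   0.02777   0.01641
  Change   0.008244 -0.008244
  Equil     0.03601  0.008166
  solve Keq expr → x = -0.002748; check Q = 0.01166

Q₀ = 0.2063; Q > K (proceeds reverse)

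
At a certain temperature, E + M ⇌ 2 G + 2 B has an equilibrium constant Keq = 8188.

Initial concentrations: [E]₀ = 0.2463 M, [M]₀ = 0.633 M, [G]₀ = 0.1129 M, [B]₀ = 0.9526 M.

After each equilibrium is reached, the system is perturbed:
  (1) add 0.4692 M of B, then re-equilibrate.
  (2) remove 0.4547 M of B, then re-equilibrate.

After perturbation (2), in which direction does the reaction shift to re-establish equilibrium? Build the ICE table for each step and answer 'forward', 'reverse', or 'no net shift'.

Direction: forward

Q₀ = 0.07419 vs Keq = 8188 ⇒ Q<K, forward
Step 1:
                  E         M         G         B
  I          0.2463     0.633    0.1129    0.9526
  C         -0.2461   -0.2461    0.4921    0.4921
  E       2.4115e-04    0.3869     0.605     1.445
  solve Keq expr → x = 0.2461; check Q = 8188
Then add 0.4692 M of B.
Step 2:
                  E         M         G         B
  I       2.4115e-04    0.3869     0.605     1.914
  C       1.8120e-04 1.8120e-04 -3.6241e-04 -3.6241e-04
  E       4.2235e-04    0.3871    0.6047     1.914
  solve Keq expr → x = -1.8120e-04; check Q = 8188
Then remove 0.4547 M of B.
Step 3:
                  E         M         G         B
  I       4.2235e-04    0.3871    0.6047     1.459
  C       -1.7635e-04 -1.7635e-04 3.5271e-04 3.5271e-04
  E       2.4600e-04    0.3869     0.605     1.459
  solve Keq expr → x = 1.7635e-04; check Q = 8188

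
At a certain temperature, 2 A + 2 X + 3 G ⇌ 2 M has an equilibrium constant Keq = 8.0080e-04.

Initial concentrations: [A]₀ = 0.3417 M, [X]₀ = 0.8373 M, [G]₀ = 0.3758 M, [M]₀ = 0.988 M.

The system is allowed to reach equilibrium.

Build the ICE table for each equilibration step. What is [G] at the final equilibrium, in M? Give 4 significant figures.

Q₀ = 224.7 vs Keq = 8.0080e-04 ⇒ Q>K, reverse
Step 1:
                   A          X          G          M
  Initial     0.3417     0.8373     0.3758      0.988
  Change      0.8629     0.8629      1.294    -0.8629
  Equil        1.205        1.7       1.67     0.1251
  solve Keq expr → x = -0.4315; check Q = 8.0080e-04

[G]_eq = 1.67 M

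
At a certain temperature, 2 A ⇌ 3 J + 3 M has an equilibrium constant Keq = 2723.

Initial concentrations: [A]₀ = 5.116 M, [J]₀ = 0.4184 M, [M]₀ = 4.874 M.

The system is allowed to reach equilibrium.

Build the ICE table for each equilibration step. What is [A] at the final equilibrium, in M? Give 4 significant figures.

Q₀ = 0.324 vs Keq = 2723 ⇒ Q<K, forward
Step 1:
                    A           J           M
  I             5.116      0.4184       4.874
  C            -2.122       3.182       3.182
  E             2.994       3.601       8.056
  solve Keq expr → x = 1.061; check Q = 2723

[A]_eq = 2.994 M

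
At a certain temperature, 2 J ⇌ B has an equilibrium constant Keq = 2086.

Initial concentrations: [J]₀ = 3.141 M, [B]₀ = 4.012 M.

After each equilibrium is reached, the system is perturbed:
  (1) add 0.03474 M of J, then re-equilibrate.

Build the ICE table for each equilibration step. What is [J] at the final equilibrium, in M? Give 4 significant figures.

Q₀ = 0.4067 vs Keq = 2086 ⇒ Q<K, forward
Step 1:
                    J           B
  Initial       3.141       4.012
  Change       -3.089       1.545
  Equil       0.05161       5.557
  solve Keq expr → x = 1.545; check Q = 2086
Then add 0.03474 M of J.
Step 2:
                    J           B
  Initial     0.08635       5.557
  Change     -0.03466     0.01733
  Equil       0.05169       5.574
  solve Keq expr → x = 0.01733; check Q = 2086

[J]_eq = 0.05169 M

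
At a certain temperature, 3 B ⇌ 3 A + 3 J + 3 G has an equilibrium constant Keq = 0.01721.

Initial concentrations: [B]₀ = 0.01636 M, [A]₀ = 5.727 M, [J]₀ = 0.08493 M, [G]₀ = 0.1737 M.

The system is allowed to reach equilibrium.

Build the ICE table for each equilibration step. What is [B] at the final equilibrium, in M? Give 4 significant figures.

Q₀ = 137.7 vs Keq = 0.01721 ⇒ Q>K, reverse
Step 1:
                    B           A           J           G
  I           0.01636       5.727     0.08493      0.1737
  C           0.05658    -0.05658    -0.05658    -0.05658
  E           0.07294        5.67     0.02835      0.1171
  solve Keq expr → x = -0.01886; check Q = 0.01721

[B]_eq = 0.07294 M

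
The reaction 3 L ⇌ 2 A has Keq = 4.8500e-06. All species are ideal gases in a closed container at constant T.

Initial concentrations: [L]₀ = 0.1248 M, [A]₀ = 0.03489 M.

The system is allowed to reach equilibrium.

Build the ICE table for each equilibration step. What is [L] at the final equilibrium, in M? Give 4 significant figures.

Q₀ = 0.6263 vs Keq = 4.8500e-06 ⇒ Q>K, reverse
Step 1:
                  L         A
  Initial    0.1248   0.03489
  Change    0.05209  -0.03473
  Equil      0.1769 1.6384e-04
  solve Keq expr → x = -0.01736; check Q = 4.8500e-06

[L]_eq = 0.1769 M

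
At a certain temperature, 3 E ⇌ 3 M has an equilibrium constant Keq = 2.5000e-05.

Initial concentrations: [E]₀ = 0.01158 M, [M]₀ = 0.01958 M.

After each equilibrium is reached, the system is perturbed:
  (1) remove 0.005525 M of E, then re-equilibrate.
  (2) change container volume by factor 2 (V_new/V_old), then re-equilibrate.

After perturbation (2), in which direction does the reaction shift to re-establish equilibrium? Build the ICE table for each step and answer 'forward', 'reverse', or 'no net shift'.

Direction: no net shift

Q₀ = 4.834 vs Keq = 2.5000e-05 ⇒ Q>K, reverse
Step 1:
                   E          M
  Initial    0.01158    0.01958
  Change     0.01869   -0.01869
  Equil      0.03027 8.8524e-04
  solve Keq expr → x = -0.006232; check Q = 2.5000e-05
Then remove 0.005525 M of E.
Step 2:
                   E          M
  Initial    0.02475 8.8524e-04
  Change  1.5696e-04 -1.5696e-04
  Equil      0.02491 7.2828e-04
  solve Keq expr → x = -5.2321e-05; check Q = 2.5000e-05
Then change container volume by factor 2 (V_new/V_old).
Step 3:
                   E          M
  Initial    0.01245 3.6414e-04
  Change           0          0
  Equil      0.01245 3.6414e-04
  solve Keq expr → x = 0; check Q = 2.5000e-05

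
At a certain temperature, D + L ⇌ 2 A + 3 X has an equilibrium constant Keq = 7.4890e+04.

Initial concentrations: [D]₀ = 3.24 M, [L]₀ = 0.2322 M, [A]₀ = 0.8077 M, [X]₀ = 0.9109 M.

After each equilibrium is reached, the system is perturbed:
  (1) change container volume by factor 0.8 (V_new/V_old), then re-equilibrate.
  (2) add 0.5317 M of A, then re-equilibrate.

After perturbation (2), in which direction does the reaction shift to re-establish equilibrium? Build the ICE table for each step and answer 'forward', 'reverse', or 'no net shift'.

Direction: reverse

Q₀ = 0.6554 vs Keq = 7.4890e+04 ⇒ Q<K, forward
Step 1:
                    D           L           A           X
  Initial        3.24      0.2322      0.8077      0.9109
  Change      -0.2322     -0.2322      0.4643      0.6965
  Equil         3.008  2.9834e-05       1.272       1.607
  solve Keq expr → x = 0.2322; check Q = 7.4890e+04
Then change container volume by factor 0.8 (V_new/V_old).
Step 2:
                    D           L           A           X
  Initial        3.76  3.7292e-05        1.59       2.009
  Change   3.5525e-05  3.5525e-05 -7.1050e-05 -1.0658e-04
  Equil          3.76  7.2817e-05        1.59       2.009
  solve Keq expr → x = -3.5525e-05; check Q = 7.4890e+04
Then add 0.5317 M of A.
Step 3:
                    D           L           A           X
  Initial        3.76  7.2817e-05       2.122       2.009
  Change   5.6795e-05  5.6795e-05 -1.1359e-04 -1.7039e-04
  Equil          3.76  1.2961e-04       2.122       2.009
  solve Keq expr → x = -5.6795e-05; check Q = 7.4890e+04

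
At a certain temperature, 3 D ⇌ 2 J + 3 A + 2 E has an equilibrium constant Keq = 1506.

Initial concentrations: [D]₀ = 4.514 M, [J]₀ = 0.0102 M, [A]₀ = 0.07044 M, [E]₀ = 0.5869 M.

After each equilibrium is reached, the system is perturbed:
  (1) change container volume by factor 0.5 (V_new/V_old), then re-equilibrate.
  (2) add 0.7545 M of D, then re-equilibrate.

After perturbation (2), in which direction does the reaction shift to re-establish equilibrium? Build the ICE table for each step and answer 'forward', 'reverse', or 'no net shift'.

Q₀ = 1.3618e-10 vs Keq = 1506 ⇒ Q<K, forward
Step 1:
                    D           J           A           E
  Initial       4.514      0.0102     0.07044      0.5869
  Change       -3.436        2.29       3.436        2.29
  Equil         1.078       2.301       3.506       2.877
  solve Keq expr → x = 1.145; check Q = 1506
Then change container volume by factor 0.5 (V_new/V_old).
Step 2:
                    D           J           A           E
  Initial       2.157       4.601       7.012       5.755
  Change        1.299     -0.8661      -1.299     -0.8661
  Equil         3.456       3.735       5.713       4.888
  solve Keq expr → x = -0.4331; check Q = 1506
Then add 0.7545 M of D.
Step 3:
                    D           J           A           E
  Initial        4.21       3.735       5.713       4.888
  Change      -0.3175      0.2116      0.3175      0.2116
  Equil         3.893       3.947        6.03         5.1
  solve Keq expr → x = 0.1058; check Q = 1506

Direction: forward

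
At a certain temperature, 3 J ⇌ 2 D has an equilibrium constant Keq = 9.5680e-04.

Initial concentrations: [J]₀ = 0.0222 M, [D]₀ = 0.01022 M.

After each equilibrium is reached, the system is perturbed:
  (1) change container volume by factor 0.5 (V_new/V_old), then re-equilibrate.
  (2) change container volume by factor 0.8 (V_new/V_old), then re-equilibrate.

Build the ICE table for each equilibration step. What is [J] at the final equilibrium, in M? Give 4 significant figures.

[J]_eq = 0.09252 M

Q₀ = 9.546 vs Keq = 9.5680e-04 ⇒ Q>K, reverse
Step 1:
                    J           D
  I            0.0222     0.01022
  C             0.015   -0.009998
  E            0.0372  2.2191e-04
  solve Keq expr → x = -0.004999; check Q = 9.5680e-04
Then change container volume by factor 0.5 (V_new/V_old).
Step 2:
                    J           D
  I           0.07439  4.4382e-04
  C       -2.7062e-04  1.8041e-04
  E           0.07412  6.2423e-04
  solve Keq expr → x = 9.0207e-05; check Q = 9.5680e-04
Then change container volume by factor 0.8 (V_new/V_old).
Step 3:
                    J           D
  I           0.09265  7.8029e-04
  C       -1.3529e-04  9.0191e-05
  E           0.09252  8.7048e-04
  solve Keq expr → x = 4.5095e-05; check Q = 9.5680e-04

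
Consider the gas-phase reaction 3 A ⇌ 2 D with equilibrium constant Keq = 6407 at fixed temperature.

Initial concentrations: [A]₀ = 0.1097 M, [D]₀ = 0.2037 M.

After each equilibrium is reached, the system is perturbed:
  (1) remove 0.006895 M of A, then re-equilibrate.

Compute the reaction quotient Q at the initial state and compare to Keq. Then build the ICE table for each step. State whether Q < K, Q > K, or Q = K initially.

Q₀ = 31.43 vs Keq = 6407 ⇒ Q<K, forward
Step 1:
                  A         D
  Initial    0.1097    0.2037
  Change   -0.08765   0.05843
  Equil     0.02205    0.2621
  solve Keq expr → x = 0.02922; check Q = 6407
Then remove 0.006895 M of A.
Step 2:
                  A         D
  Initial   0.01516    0.2621
  Change   0.006646 -0.004431
  Equil      0.0218    0.2577
  solve Keq expr → x = -0.002215; check Q = 6407

Q₀ = 31.43; Q < K (proceeds forward)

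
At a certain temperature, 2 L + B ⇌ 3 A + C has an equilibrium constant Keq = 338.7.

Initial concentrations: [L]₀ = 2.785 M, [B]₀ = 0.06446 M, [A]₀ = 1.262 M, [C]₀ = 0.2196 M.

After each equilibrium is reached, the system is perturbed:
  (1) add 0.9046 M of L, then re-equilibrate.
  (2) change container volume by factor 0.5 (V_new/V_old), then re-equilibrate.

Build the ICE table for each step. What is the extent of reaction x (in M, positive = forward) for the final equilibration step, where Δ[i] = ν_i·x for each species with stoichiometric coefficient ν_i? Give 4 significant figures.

Q₀ = 0.8828 vs Keq = 338.7 ⇒ Q<K, forward
Step 1:
                    L           B           A           C
  Initial       2.785     0.06446       1.262      0.2196
  Change      -0.1282     -0.0641      0.1923      0.0641
  Equil         2.657  3.6498e-04       1.454      0.2837
  solve Keq expr → x = 0.0641; check Q = 338.7
Then add 0.9046 M of L.
Step 2:
                    L           B           A           C
  Initial       3.561  3.6498e-04       1.454      0.2837
  Change  -3.2301e-04 -1.6151e-04  4.8452e-04  1.6151e-04
  Equil         3.561  2.0347e-04       1.455      0.2839
  solve Keq expr → x = 1.6151e-04; check Q = 338.7
Then change container volume by factor 0.5 (V_new/V_old).
Step 3:
                    L           B           A           C
  Initial       7.122  4.0694e-04        2.91      0.5677
  Change   8.1031e-04  4.0516e-04   -0.001215 -4.0516e-04
  Equil         7.123  8.1210e-04       2.908      0.5673
  solve Keq expr → x = -4.0516e-04; check Q = 338.7

x = -4.0516e-04 M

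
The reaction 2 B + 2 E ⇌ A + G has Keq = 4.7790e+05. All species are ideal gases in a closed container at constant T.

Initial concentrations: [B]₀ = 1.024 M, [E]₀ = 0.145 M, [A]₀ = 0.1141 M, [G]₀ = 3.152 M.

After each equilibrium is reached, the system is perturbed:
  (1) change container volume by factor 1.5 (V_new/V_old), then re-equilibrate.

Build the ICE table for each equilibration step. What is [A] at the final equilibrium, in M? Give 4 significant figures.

[A]_eq = 0.1238 M

Q₀ = 16.31 vs Keq = 4.7790e+05 ⇒ Q<K, forward
Step 1:
                   B          E          A          G
  init         1.024      0.145     0.1141      3.152
  Δ          -0.1437    -0.1437    0.07186    0.07186
  eq          0.8803   0.001272      0.186      3.224
  solve Keq expr → x = 0.07186; check Q = 4.7790e+05
Then change container volume by factor 1.5 (V_new/V_old).
Step 2:
                   B          E          A          G
  init        0.5868 8.4825e-04      0.124      2.149
  Δ       4.2207e-04 4.2207e-04 -2.1103e-04 -2.1103e-04
  eq          0.5873    0.00127     0.1238      2.149
  solve Keq expr → x = -2.1103e-04; check Q = 4.7790e+05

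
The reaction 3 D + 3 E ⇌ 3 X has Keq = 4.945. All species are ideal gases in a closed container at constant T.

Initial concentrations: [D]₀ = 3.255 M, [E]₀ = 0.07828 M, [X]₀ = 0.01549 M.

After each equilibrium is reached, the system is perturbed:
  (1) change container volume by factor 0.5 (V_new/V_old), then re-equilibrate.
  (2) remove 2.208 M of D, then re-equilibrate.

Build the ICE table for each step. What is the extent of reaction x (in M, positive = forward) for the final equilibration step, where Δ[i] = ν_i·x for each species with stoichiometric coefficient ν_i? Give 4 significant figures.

x = -0.002441 M

Q₀ = 2.2467e-04 vs Keq = 4.945 ⇒ Q<K, forward
Step 1:
                    D           E           X
  init          3.255     0.07828     0.01549
  Δ          -0.06371    -0.06371     0.06371
  eq            3.191     0.01457      0.0792
  solve Keq expr → x = 0.02124; check Q = 4.945
Then change container volume by factor 0.5 (V_new/V_old).
Step 2:
                    D           E           X
  init          6.383     0.02913      0.1584
  Δ          -0.01331    -0.01331     0.01331
  eq            6.369     0.01582      0.1717
  solve Keq expr → x = 0.004437; check Q = 4.945
Then remove 2.208 M of D.
Step 3:
                    D           E           X
  init          4.161     0.01582      0.1717
  Δ          0.007323    0.007323   -0.007323
  eq            4.169     0.02315      0.1644
  solve Keq expr → x = -0.002441; check Q = 4.945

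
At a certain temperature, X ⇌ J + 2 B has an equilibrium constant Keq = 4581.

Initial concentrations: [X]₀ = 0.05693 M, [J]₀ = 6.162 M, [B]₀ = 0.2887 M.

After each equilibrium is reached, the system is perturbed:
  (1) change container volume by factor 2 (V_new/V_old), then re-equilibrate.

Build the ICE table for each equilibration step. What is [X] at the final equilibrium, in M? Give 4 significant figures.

[X]_eq = 2.7484e-05 M

Q₀ = 9.021 vs Keq = 4581 ⇒ Q<K, forward
Step 1:
                    X           J           B
  Initial     0.05693       6.162      0.2887
  Change     -0.05671     0.05671      0.1134
  Equil    2.1951e-04       6.219      0.4021
  solve Keq expr → x = 0.05671; check Q = 4581
Then change container volume by factor 2 (V_new/V_old).
Step 2:
                    X           J           B
  Initial  1.0975e-04       3.109      0.2011
  Change  -8.2270e-05  8.2270e-05  1.6454e-04
  Equil    2.7484e-05       3.109      0.2012
  solve Keq expr → x = 8.2270e-05; check Q = 4581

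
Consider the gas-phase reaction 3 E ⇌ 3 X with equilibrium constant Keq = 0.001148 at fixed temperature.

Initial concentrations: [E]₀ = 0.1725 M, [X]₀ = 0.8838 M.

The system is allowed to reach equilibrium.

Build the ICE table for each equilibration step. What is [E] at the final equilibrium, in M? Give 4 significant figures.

Q₀ = 134.5 vs Keq = 0.001148 ⇒ Q>K, reverse
Step 1:
                   E          X
  Initial     0.1725     0.8838
  Change      0.7837    -0.7837
  Equil       0.9562     0.1001
  solve Keq expr → x = -0.2612; check Q = 0.001148

[E]_eq = 0.9562 M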